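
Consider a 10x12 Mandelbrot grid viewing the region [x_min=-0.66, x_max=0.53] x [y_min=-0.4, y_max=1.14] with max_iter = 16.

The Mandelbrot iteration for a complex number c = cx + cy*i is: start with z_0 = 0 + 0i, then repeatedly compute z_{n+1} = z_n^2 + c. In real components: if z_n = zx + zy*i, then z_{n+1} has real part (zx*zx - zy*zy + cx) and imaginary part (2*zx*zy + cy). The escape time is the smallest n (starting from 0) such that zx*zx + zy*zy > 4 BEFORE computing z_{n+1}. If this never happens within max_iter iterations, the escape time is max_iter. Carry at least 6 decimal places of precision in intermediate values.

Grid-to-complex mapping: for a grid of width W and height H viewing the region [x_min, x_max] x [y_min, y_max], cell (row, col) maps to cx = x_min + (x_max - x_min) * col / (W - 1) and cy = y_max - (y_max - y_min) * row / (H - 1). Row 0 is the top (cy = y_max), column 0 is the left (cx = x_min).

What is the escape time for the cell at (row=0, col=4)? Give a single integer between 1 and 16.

Answer: 5

Derivation:
z_0 = 0 + 0i, c = -0.1311 + 1.1400i
Iter 1: z = -0.1311 + 1.1400i, |z|^2 = 1.3168
Iter 2: z = -1.4135 + 0.8411i, |z|^2 = 2.7054
Iter 3: z = 1.1595 + -1.2377i, |z|^2 = 2.8765
Iter 4: z = -0.3186 + -1.7304i, |z|^2 = 3.0957
Iter 5: z = -3.0239 + 2.2425i, |z|^2 = 14.1725
Escaped at iteration 5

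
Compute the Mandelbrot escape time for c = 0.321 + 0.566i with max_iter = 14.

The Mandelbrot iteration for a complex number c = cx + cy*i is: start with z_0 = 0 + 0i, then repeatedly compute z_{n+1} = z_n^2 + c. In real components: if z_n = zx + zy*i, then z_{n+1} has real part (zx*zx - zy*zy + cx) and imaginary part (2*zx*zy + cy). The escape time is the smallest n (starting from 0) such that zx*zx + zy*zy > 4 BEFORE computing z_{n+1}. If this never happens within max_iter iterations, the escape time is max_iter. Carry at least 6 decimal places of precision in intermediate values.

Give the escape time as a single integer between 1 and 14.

Answer: 14

Derivation:
z_0 = 0 + 0i, c = 0.3210 + 0.5660i
Iter 1: z = 0.3210 + 0.5660i, |z|^2 = 0.4234
Iter 2: z = 0.1037 + 0.9294i, |z|^2 = 0.8745
Iter 3: z = -0.5320 + 0.7587i, |z|^2 = 0.8587
Iter 4: z = 0.0283 + -0.2413i, |z|^2 = 0.0590
Iter 5: z = 0.2636 + 0.5523i, |z|^2 = 0.3745
Iter 6: z = 0.0854 + 0.8572i, |z|^2 = 0.7421
Iter 7: z = -0.4065 + 0.7124i, |z|^2 = 0.6728
Iter 8: z = -0.0214 + -0.0132i, |z|^2 = 0.0006
Iter 9: z = 0.3213 + 0.5666i, |z|^2 = 0.4242
Iter 10: z = 0.1032 + 0.9301i, |z|^2 = 0.8757
Iter 11: z = -0.5333 + 0.7580i, |z|^2 = 0.8590
Iter 12: z = 0.0309 + -0.2426i, |z|^2 = 0.0598
Iter 13: z = 0.2631 + 0.5510i, |z|^2 = 0.3729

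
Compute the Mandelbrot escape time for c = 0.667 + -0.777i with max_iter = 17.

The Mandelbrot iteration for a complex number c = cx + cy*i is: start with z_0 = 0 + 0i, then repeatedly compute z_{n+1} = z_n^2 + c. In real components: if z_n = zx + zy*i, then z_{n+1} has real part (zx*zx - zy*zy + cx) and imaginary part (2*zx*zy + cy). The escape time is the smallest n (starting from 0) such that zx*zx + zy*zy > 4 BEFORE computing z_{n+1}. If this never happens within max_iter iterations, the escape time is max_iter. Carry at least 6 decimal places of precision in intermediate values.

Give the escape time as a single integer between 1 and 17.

z_0 = 0 + 0i, c = 0.6670 + -0.7770i
Iter 1: z = 0.6670 + -0.7770i, |z|^2 = 1.0486
Iter 2: z = 0.5082 + -1.8135i, |z|^2 = 3.5471
Iter 3: z = -2.3636 + -2.6201i, |z|^2 = 12.4517
Escaped at iteration 3

Answer: 3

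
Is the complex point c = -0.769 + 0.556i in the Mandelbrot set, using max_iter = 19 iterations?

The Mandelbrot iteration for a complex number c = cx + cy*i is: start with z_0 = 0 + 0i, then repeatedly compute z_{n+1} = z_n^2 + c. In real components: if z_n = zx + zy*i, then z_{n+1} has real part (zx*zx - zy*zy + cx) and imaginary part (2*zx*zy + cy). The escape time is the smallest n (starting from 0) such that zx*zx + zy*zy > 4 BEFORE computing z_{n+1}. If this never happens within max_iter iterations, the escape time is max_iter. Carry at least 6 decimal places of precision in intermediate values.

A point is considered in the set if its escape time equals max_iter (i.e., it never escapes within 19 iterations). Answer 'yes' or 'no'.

z_0 = 0 + 0i, c = -0.7690 + 0.5560i
Iter 1: z = -0.7690 + 0.5560i, |z|^2 = 0.9005
Iter 2: z = -0.4868 + -0.2991i, |z|^2 = 0.3264
Iter 3: z = -0.6215 + 0.8472i, |z|^2 = 1.1041
Iter 4: z = -1.1005 + -0.4971i, |z|^2 = 1.4582
Iter 5: z = 0.1949 + 1.6502i, |z|^2 = 2.7611
Iter 6: z = -3.4541 + 1.1993i, |z|^2 = 13.3690
Escaped at iteration 6

Answer: no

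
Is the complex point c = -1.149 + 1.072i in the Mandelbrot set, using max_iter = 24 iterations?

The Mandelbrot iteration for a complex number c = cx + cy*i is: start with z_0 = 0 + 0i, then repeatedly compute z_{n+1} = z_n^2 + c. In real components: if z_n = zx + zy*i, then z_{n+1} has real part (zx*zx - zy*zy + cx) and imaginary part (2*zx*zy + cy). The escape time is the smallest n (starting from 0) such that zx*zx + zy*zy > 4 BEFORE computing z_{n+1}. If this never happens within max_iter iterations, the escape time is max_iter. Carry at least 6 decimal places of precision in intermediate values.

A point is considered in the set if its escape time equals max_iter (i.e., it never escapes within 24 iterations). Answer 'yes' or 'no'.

Answer: no

Derivation:
z_0 = 0 + 0i, c = -1.1490 + 1.0720i
Iter 1: z = -1.1490 + 1.0720i, |z|^2 = 2.4694
Iter 2: z = -0.9780 + -1.3915i, |z|^2 = 2.8926
Iter 3: z = -2.1287 + 3.7936i, |z|^2 = 18.9231
Escaped at iteration 3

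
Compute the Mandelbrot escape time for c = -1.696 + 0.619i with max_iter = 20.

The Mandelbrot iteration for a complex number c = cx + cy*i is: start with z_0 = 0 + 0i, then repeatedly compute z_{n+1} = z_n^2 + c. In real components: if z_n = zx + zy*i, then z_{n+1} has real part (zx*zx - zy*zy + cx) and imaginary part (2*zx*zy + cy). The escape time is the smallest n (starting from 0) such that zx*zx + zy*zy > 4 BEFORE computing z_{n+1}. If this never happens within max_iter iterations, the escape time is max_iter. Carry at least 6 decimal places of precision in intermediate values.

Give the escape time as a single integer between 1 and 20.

z_0 = 0 + 0i, c = -1.6960 + 0.6190i
Iter 1: z = -1.6960 + 0.6190i, |z|^2 = 3.2596
Iter 2: z = 0.7973 + -1.4806i, |z|^2 = 2.8279
Iter 3: z = -3.2527 + -1.7419i, |z|^2 = 13.6143
Escaped at iteration 3

Answer: 3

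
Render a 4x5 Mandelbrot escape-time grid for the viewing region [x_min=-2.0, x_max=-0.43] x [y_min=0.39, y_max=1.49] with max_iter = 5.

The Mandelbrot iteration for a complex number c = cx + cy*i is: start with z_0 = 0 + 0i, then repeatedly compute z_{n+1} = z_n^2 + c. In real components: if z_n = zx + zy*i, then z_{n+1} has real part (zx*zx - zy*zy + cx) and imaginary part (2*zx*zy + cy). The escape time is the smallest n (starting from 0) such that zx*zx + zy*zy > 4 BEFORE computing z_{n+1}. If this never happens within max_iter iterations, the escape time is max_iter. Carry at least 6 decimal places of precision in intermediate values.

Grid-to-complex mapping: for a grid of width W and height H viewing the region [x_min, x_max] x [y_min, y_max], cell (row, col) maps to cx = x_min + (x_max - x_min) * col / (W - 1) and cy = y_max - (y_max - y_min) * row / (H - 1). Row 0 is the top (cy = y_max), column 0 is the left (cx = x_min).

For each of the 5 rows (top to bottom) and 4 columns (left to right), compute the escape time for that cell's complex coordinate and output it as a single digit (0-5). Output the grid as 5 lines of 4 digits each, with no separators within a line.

(row=0, col=0): c = -2.0000 + 1.4900i → escape time 1
(row=0, col=1): c = -1.4767 + 1.4900i → escape time 1
(row=0, col=2): c = -0.9533 + 1.4900i → escape time 2
(row=0, col=3): c = -0.4300 + 1.4900i → escape time 2
(row=1, col=0): c = -2.0000 + 1.2150i → escape time 1
(row=1, col=1): c = -1.4767 + 1.2150i → escape time 2
(row=1, col=2): c = -0.9533 + 1.2150i → escape time 3
(row=1, col=3): c = -0.4300 + 1.2150i → escape time 3
(row=2, col=0): c = -2.0000 + 0.9400i → escape time 1
(row=2, col=1): c = -1.4767 + 0.9400i → escape time 3
(row=2, col=2): c = -0.9533 + 0.9400i → escape time 3
(row=2, col=3): c = -0.4300 + 0.9400i → escape time 4
(row=3, col=0): c = -2.0000 + 0.6650i → escape time 1
(row=3, col=1): c = -1.4767 + 0.6650i → escape time 3
(row=3, col=2): c = -0.9533 + 0.6650i → escape time 4
(row=3, col=3): c = -0.4300 + 0.6650i → escape time 5
(row=4, col=0): c = -2.0000 + 0.3900i → escape time 1
(row=4, col=1): c = -1.4767 + 0.3900i → escape time 4
(row=4, col=2): c = -0.9533 + 0.3900i → escape time 5
(row=4, col=3): c = -0.4300 + 0.3900i → escape time 5

Answer: 1122
1233
1334
1345
1455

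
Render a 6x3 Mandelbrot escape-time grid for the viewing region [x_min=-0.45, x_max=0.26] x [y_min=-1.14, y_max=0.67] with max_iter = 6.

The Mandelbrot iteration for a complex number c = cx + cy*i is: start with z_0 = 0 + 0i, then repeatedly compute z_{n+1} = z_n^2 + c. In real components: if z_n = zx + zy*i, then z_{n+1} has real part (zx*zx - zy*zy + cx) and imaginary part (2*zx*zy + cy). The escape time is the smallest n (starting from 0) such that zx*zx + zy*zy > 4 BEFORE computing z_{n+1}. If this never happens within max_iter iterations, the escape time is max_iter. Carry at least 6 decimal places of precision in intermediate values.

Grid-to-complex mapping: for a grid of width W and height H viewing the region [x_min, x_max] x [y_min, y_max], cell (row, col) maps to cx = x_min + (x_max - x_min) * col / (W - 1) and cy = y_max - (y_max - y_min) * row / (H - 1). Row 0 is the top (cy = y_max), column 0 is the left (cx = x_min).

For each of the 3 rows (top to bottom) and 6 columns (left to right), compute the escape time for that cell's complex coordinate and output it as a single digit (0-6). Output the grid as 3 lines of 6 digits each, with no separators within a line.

Answer: 666666
666666
345433

Derivation:
(row=0, col=0): c = -0.4500 + 0.6700i → escape time 6
(row=0, col=1): c = -0.3080 + 0.6700i → escape time 6
(row=0, col=2): c = -0.1660 + 0.6700i → escape time 6
(row=0, col=3): c = -0.0240 + 0.6700i → escape time 6
(row=0, col=4): c = 0.1180 + 0.6700i → escape time 6
(row=0, col=5): c = 0.2600 + 0.6700i → escape time 6
(row=1, col=0): c = -0.4500 + -0.2350i → escape time 6
(row=1, col=1): c = -0.3080 + -0.2350i → escape time 6
(row=1, col=2): c = -0.1660 + -0.2350i → escape time 6
(row=1, col=3): c = -0.0240 + -0.2350i → escape time 6
(row=1, col=4): c = 0.1180 + -0.2350i → escape time 6
(row=1, col=5): c = 0.2600 + -0.2350i → escape time 6
(row=2, col=0): c = -0.4500 + -1.1400i → escape time 3
(row=2, col=1): c = -0.3080 + -1.1400i → escape time 4
(row=2, col=2): c = -0.1660 + -1.1400i → escape time 5
(row=2, col=3): c = -0.0240 + -1.1400i → escape time 4
(row=2, col=4): c = 0.1180 + -1.1400i → escape time 3
(row=2, col=5): c = 0.2600 + -1.1400i → escape time 3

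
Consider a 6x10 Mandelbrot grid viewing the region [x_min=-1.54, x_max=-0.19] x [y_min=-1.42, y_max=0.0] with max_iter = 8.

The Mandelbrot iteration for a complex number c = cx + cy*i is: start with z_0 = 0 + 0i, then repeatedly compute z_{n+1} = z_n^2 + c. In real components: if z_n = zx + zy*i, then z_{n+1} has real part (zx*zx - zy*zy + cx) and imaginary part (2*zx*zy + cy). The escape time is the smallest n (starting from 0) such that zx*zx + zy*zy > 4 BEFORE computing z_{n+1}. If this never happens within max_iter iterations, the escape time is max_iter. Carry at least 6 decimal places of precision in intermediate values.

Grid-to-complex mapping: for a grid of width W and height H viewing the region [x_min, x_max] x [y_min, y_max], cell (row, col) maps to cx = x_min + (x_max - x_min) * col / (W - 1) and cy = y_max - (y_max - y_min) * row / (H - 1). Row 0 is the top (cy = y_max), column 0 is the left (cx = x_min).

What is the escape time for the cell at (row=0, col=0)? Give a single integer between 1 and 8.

Answer: 8

Derivation:
z_0 = 0 + 0i, c = -1.5400 + 0.0000i
Iter 1: z = -1.5400 + 0.0000i, |z|^2 = 2.3716
Iter 2: z = 0.8316 + 0.0000i, |z|^2 = 0.6916
Iter 3: z = -0.8484 + 0.0000i, |z|^2 = 0.7199
Iter 4: z = -0.8201 + 0.0000i, |z|^2 = 0.6726
Iter 5: z = -0.8674 + 0.0000i, |z|^2 = 0.7523
Iter 6: z = -0.7877 + 0.0000i, |z|^2 = 0.6205
Iter 7: z = -0.9195 + 0.0000i, |z|^2 = 0.8456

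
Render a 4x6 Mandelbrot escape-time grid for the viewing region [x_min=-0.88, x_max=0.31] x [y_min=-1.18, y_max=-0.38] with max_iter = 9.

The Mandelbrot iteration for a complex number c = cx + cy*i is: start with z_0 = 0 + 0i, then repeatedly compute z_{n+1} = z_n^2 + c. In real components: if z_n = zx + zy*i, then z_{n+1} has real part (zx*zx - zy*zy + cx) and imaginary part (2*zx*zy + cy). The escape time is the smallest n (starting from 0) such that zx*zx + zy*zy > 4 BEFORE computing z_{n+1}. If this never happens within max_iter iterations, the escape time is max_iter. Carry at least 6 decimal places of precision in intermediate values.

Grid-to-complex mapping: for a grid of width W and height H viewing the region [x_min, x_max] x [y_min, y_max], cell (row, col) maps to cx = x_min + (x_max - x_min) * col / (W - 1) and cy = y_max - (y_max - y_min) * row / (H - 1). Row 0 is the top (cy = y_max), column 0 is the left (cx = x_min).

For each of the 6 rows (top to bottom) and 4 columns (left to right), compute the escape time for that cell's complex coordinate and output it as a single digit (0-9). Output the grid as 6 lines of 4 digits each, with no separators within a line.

Answer: 7999
5999
4896
3594
3483
3332

Derivation:
(row=0, col=0): c = -0.8800 + -0.3800i → escape time 7
(row=0, col=1): c = -0.4833 + -0.3800i → escape time 9
(row=0, col=2): c = -0.0867 + -0.3800i → escape time 9
(row=0, col=3): c = 0.3100 + -0.3800i → escape time 9
(row=1, col=0): c = -0.8800 + -0.5400i → escape time 5
(row=1, col=1): c = -0.4833 + -0.5400i → escape time 9
(row=1, col=2): c = -0.0867 + -0.5400i → escape time 9
(row=1, col=3): c = 0.3100 + -0.5400i → escape time 9
(row=2, col=0): c = -0.8800 + -0.7000i → escape time 4
(row=2, col=1): c = -0.4833 + -0.7000i → escape time 8
(row=2, col=2): c = -0.0867 + -0.7000i → escape time 9
(row=2, col=3): c = 0.3100 + -0.7000i → escape time 6
(row=3, col=0): c = -0.8800 + -0.8600i → escape time 3
(row=3, col=1): c = -0.4833 + -0.8600i → escape time 5
(row=3, col=2): c = -0.0867 + -0.8600i → escape time 9
(row=3, col=3): c = 0.3100 + -0.8600i → escape time 4
(row=4, col=0): c = -0.8800 + -1.0200i → escape time 3
(row=4, col=1): c = -0.4833 + -1.0200i → escape time 4
(row=4, col=2): c = -0.0867 + -1.0200i → escape time 8
(row=4, col=3): c = 0.3100 + -1.0200i → escape time 3
(row=5, col=0): c = -0.8800 + -1.1800i → escape time 3
(row=5, col=1): c = -0.4833 + -1.1800i → escape time 3
(row=5, col=2): c = -0.0867 + -1.1800i → escape time 3
(row=5, col=3): c = 0.3100 + -1.1800i → escape time 2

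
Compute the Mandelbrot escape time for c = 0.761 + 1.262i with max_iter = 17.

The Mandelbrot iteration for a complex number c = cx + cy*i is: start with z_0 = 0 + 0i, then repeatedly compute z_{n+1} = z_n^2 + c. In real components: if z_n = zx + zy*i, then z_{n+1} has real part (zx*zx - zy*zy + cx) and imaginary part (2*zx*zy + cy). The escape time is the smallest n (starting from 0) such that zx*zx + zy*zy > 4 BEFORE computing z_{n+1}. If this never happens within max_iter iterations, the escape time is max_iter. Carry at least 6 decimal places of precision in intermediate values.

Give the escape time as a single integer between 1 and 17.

z_0 = 0 + 0i, c = 0.7610 + 1.2620i
Iter 1: z = 0.7610 + 1.2620i, |z|^2 = 2.1718
Iter 2: z = -0.2525 + 3.1828i, |z|^2 = 10.1938
Escaped at iteration 2

Answer: 2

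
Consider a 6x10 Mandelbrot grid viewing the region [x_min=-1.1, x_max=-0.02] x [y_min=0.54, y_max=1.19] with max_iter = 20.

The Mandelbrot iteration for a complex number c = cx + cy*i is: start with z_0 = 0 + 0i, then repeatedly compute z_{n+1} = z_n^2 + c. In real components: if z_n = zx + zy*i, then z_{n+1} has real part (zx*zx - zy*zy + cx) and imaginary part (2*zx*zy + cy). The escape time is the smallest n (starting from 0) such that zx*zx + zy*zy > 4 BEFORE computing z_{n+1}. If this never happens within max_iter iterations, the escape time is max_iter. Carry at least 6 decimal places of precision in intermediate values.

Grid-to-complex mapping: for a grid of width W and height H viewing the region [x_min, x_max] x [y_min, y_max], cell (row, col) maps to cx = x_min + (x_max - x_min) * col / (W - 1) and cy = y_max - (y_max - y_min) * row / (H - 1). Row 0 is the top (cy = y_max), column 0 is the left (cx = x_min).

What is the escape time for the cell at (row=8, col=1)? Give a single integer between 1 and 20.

Answer: 5

Derivation:
z_0 = 0 + 0i, c = -0.8840 + 0.6122i
Iter 1: z = -0.8840 + 0.6122i, |z|^2 = 1.1563
Iter 2: z = -0.4774 + -0.4702i, |z|^2 = 0.4489
Iter 3: z = -0.8772 + 1.0611i, |z|^2 = 1.8955
Iter 4: z = -1.2405 + -1.2494i, |z|^2 = 3.0998
Iter 5: z = -0.9062 + 3.7120i, |z|^2 = 14.6000
Escaped at iteration 5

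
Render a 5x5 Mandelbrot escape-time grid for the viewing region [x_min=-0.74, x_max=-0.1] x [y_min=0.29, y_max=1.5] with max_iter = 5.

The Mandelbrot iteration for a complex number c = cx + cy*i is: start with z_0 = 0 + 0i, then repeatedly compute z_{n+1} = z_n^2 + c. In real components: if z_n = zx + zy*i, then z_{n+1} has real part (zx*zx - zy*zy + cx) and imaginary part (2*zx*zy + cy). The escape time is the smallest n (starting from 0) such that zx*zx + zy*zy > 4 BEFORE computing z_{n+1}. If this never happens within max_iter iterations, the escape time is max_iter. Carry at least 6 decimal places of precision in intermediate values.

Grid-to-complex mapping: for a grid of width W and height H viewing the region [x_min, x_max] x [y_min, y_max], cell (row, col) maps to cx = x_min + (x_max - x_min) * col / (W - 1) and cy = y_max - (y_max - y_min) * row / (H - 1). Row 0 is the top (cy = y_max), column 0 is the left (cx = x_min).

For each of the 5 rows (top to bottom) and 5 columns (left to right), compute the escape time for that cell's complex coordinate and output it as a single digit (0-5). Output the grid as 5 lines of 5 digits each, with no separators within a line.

Answer: 22222
33333
44555
55555
55555

Derivation:
(row=0, col=0): c = -0.7400 + 1.5000i → escape time 2
(row=0, col=1): c = -0.5800 + 1.5000i → escape time 2
(row=0, col=2): c = -0.4200 + 1.5000i → escape time 2
(row=0, col=3): c = -0.2600 + 1.5000i → escape time 2
(row=0, col=4): c = -0.1000 + 1.5000i → escape time 2
(row=1, col=0): c = -0.7400 + 1.1975i → escape time 3
(row=1, col=1): c = -0.5800 + 1.1975i → escape time 3
(row=1, col=2): c = -0.4200 + 1.1975i → escape time 3
(row=1, col=3): c = -0.2600 + 1.1975i → escape time 3
(row=1, col=4): c = -0.1000 + 1.1975i → escape time 3
(row=2, col=0): c = -0.7400 + 0.8950i → escape time 4
(row=2, col=1): c = -0.5800 + 0.8950i → escape time 4
(row=2, col=2): c = -0.4200 + 0.8950i → escape time 5
(row=2, col=3): c = -0.2600 + 0.8950i → escape time 5
(row=2, col=4): c = -0.1000 + 0.8950i → escape time 5
(row=3, col=0): c = -0.7400 + 0.5925i → escape time 5
(row=3, col=1): c = -0.5800 + 0.5925i → escape time 5
(row=3, col=2): c = -0.4200 + 0.5925i → escape time 5
(row=3, col=3): c = -0.2600 + 0.5925i → escape time 5
(row=3, col=4): c = -0.1000 + 0.5925i → escape time 5
(row=4, col=0): c = -0.7400 + 0.2900i → escape time 5
(row=4, col=1): c = -0.5800 + 0.2900i → escape time 5
(row=4, col=2): c = -0.4200 + 0.2900i → escape time 5
(row=4, col=3): c = -0.2600 + 0.2900i → escape time 5
(row=4, col=4): c = -0.1000 + 0.2900i → escape time 5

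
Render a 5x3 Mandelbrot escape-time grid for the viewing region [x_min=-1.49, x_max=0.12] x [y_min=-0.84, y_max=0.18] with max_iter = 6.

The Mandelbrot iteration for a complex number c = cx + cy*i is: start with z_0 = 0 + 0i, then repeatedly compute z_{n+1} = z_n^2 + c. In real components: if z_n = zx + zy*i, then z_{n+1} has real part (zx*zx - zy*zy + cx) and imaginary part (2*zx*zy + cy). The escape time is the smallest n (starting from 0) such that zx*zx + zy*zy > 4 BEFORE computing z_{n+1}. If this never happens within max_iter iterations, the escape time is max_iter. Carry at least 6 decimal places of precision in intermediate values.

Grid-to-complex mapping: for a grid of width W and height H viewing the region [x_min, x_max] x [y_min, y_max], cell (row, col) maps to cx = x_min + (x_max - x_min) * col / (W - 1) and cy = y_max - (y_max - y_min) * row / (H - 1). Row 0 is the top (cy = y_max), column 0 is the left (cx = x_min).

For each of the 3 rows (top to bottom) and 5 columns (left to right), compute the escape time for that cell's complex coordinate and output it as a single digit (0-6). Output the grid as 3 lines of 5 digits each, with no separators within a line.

Answer: 56666
56666
33465

Derivation:
(row=0, col=0): c = -1.4900 + 0.1800i → escape time 5
(row=0, col=1): c = -1.0875 + 0.1800i → escape time 6
(row=0, col=2): c = -0.6850 + 0.1800i → escape time 6
(row=0, col=3): c = -0.2825 + 0.1800i → escape time 6
(row=0, col=4): c = 0.1200 + 0.1800i → escape time 6
(row=1, col=0): c = -1.4900 + -0.3300i → escape time 5
(row=1, col=1): c = -1.0875 + -0.3300i → escape time 6
(row=1, col=2): c = -0.6850 + -0.3300i → escape time 6
(row=1, col=3): c = -0.2825 + -0.3300i → escape time 6
(row=1, col=4): c = 0.1200 + -0.3300i → escape time 6
(row=2, col=0): c = -1.4900 + -0.8400i → escape time 3
(row=2, col=1): c = -1.0875 + -0.8400i → escape time 3
(row=2, col=2): c = -0.6850 + -0.8400i → escape time 4
(row=2, col=3): c = -0.2825 + -0.8400i → escape time 6
(row=2, col=4): c = 0.1200 + -0.8400i → escape time 5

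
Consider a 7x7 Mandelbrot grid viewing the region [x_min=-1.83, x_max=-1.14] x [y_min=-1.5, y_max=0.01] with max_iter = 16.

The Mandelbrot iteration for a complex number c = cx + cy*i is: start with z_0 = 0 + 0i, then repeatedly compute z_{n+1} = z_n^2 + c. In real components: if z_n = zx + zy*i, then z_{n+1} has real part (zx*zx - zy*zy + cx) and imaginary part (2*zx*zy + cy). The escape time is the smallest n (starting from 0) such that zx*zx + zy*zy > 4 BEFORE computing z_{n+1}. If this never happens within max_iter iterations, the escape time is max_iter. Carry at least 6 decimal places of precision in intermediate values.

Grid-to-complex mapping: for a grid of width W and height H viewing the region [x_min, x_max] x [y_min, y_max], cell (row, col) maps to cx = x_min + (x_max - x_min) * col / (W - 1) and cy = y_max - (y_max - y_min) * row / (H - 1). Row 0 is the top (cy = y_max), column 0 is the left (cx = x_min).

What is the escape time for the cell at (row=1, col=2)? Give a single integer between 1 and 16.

Answer: 4

Derivation:
z_0 = 0 + 0i, c = -1.6000 + -0.2417i
Iter 1: z = -1.6000 + -0.2417i, |z|^2 = 2.6184
Iter 2: z = 0.9016 + 0.5317i, |z|^2 = 1.0955
Iter 3: z = -1.0698 + 0.7170i, |z|^2 = 1.6586
Iter 4: z = -0.9697 + -1.7758i, |z|^2 = 4.0938
Escaped at iteration 4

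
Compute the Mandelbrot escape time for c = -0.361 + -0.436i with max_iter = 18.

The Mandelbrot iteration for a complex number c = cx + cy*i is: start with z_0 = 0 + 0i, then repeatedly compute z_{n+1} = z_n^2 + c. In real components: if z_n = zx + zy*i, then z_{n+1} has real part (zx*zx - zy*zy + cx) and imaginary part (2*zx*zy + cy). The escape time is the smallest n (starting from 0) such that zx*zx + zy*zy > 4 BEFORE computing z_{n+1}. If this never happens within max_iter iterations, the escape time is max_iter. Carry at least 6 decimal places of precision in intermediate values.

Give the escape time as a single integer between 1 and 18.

Answer: 18

Derivation:
z_0 = 0 + 0i, c = -0.3610 + -0.4360i
Iter 1: z = -0.3610 + -0.4360i, |z|^2 = 0.3204
Iter 2: z = -0.4208 + -0.1212i, |z|^2 = 0.1917
Iter 3: z = -0.1986 + -0.3340i, |z|^2 = 0.1510
Iter 4: z = -0.4331 + -0.3033i, |z|^2 = 0.2796
Iter 5: z = -0.2654 + -0.1733i, |z|^2 = 0.1005
Iter 6: z = -0.3206 + -0.3440i, |z|^2 = 0.2211
Iter 7: z = -0.3766 + -0.2154i, |z|^2 = 0.1882
Iter 8: z = -0.2656 + -0.2737i, |z|^2 = 0.1455
Iter 9: z = -0.3654 + -0.2906i, |z|^2 = 0.2180
Iter 10: z = -0.3119 + -0.2236i, |z|^2 = 0.1473
Iter 11: z = -0.3137 + -0.2965i, |z|^2 = 0.1863
Iter 12: z = -0.3505 + -0.2500i, |z|^2 = 0.1853
Iter 13: z = -0.3007 + -0.2608i, |z|^2 = 0.1584
Iter 14: z = -0.3386 + -0.2792i, |z|^2 = 0.1926
Iter 15: z = -0.3243 + -0.2469i, |z|^2 = 0.1661
Iter 16: z = -0.3168 + -0.2758i, |z|^2 = 0.1765
Iter 17: z = -0.3367 + -0.2612i, |z|^2 = 0.1816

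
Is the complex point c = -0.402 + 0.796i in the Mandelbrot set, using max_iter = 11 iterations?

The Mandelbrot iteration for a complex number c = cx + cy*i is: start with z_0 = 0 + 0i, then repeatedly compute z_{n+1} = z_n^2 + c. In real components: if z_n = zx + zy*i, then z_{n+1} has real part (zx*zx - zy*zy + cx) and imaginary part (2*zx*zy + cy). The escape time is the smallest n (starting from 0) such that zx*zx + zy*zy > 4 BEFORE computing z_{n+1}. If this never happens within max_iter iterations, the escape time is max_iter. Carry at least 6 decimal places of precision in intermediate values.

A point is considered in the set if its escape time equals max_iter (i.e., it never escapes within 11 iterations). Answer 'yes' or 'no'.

z_0 = 0 + 0i, c = -0.4020 + 0.7960i
Iter 1: z = -0.4020 + 0.7960i, |z|^2 = 0.7952
Iter 2: z = -0.8740 + 0.1560i, |z|^2 = 0.7882
Iter 3: z = 0.3376 + 0.5233i, |z|^2 = 0.3878
Iter 4: z = -0.5619 + 1.1493i, |z|^2 = 1.6365
Iter 5: z = -1.4071 + -0.4955i, |z|^2 = 2.2255
Iter 6: z = 1.3325 + 2.1905i, |z|^2 = 6.5736
Escaped at iteration 6

Answer: no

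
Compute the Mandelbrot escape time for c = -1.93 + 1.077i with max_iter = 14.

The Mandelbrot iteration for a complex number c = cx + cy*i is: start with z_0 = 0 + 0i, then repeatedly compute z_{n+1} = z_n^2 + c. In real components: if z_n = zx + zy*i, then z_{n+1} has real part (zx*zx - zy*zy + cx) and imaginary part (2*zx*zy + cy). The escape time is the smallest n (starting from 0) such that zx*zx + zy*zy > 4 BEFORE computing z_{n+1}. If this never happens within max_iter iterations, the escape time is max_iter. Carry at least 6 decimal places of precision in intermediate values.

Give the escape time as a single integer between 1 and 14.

Answer: 1

Derivation:
z_0 = 0 + 0i, c = -1.9300 + 1.0770i
Iter 1: z = -1.9300 + 1.0770i, |z|^2 = 4.8848
Escaped at iteration 1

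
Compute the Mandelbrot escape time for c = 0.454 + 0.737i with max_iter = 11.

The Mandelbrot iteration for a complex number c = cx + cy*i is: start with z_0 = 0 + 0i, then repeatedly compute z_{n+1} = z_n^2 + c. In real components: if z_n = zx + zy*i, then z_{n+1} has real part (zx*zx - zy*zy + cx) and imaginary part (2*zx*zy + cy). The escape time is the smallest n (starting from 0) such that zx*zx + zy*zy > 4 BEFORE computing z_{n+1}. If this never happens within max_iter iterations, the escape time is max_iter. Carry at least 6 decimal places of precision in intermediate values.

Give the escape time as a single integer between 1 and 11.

Answer: 4

Derivation:
z_0 = 0 + 0i, c = 0.4540 + 0.7370i
Iter 1: z = 0.4540 + 0.7370i, |z|^2 = 0.7493
Iter 2: z = 0.1169 + 1.4062i, |z|^2 = 1.9911
Iter 3: z = -1.5097 + 1.0659i, |z|^2 = 3.4154
Iter 4: z = 1.5971 + -2.4814i, |z|^2 = 8.7080
Escaped at iteration 4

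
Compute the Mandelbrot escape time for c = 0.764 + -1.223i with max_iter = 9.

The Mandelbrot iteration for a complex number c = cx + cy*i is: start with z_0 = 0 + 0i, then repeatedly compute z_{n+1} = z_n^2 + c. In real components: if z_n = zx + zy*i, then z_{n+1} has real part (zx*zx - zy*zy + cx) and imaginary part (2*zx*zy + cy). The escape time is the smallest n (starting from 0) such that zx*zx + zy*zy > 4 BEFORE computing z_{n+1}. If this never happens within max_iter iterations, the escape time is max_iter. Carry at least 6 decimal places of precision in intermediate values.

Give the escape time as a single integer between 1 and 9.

Answer: 2

Derivation:
z_0 = 0 + 0i, c = 0.7640 + -1.2230i
Iter 1: z = 0.7640 + -1.2230i, |z|^2 = 2.0794
Iter 2: z = -0.1480 + -3.0917i, |z|^2 = 9.5808
Escaped at iteration 2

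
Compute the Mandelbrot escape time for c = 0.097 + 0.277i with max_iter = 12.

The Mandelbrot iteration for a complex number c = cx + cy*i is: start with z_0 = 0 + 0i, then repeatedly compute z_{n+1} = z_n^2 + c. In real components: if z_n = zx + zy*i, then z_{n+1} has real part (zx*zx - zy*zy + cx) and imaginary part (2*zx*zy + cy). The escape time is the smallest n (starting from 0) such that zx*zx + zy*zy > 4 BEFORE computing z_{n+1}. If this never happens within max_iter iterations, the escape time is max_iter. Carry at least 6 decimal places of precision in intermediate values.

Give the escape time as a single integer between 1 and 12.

z_0 = 0 + 0i, c = 0.0970 + 0.2770i
Iter 1: z = 0.0970 + 0.2770i, |z|^2 = 0.0861
Iter 2: z = 0.0297 + 0.3307i, |z|^2 = 0.1103
Iter 3: z = -0.0115 + 0.2966i, |z|^2 = 0.0881
Iter 4: z = 0.0091 + 0.2702i, |z|^2 = 0.0731
Iter 5: z = 0.0241 + 0.2819i, |z|^2 = 0.0801
Iter 6: z = 0.0181 + 0.2906i, |z|^2 = 0.0848
Iter 7: z = 0.0129 + 0.2875i, |z|^2 = 0.0828
Iter 8: z = 0.0145 + 0.2844i, |z|^2 = 0.0811
Iter 9: z = 0.0163 + 0.2852i, |z|^2 = 0.0816
Iter 10: z = 0.0159 + 0.2863i, |z|^2 = 0.0822
Iter 11: z = 0.0153 + 0.2861i, |z|^2 = 0.0821

Answer: 12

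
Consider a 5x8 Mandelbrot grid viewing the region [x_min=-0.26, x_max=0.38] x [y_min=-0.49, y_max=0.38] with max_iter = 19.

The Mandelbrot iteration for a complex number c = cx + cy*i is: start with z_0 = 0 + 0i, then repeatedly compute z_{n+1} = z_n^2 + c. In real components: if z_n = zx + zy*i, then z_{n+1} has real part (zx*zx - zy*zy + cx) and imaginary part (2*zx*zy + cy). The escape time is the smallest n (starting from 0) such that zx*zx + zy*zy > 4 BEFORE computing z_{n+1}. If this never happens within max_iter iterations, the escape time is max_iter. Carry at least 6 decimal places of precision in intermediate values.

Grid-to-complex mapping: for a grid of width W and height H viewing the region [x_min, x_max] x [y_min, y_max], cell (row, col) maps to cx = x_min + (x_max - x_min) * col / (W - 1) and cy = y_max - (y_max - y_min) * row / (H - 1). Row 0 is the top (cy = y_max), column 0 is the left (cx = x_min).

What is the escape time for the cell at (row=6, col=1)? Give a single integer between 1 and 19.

Answer: 19

Derivation:
z_0 = 0 + 0i, c = -0.1000 + -0.3657i
Iter 1: z = -0.1000 + -0.3657i, |z|^2 = 0.1437
Iter 2: z = -0.2237 + -0.2926i, |z|^2 = 0.1357
Iter 3: z = -0.1355 + -0.2348i, |z|^2 = 0.0735
Iter 4: z = -0.1368 + -0.3021i, |z|^2 = 0.1099
Iter 5: z = -0.1725 + -0.2831i, |z|^2 = 0.1099
Iter 6: z = -0.1504 + -0.2680i, |z|^2 = 0.0944
Iter 7: z = -0.1492 + -0.2851i, |z|^2 = 0.1036
Iter 8: z = -0.1590 + -0.2806i, |z|^2 = 0.1040
Iter 9: z = -0.1535 + -0.2765i, |z|^2 = 0.1000
Iter 10: z = -0.1529 + -0.2809i, |z|^2 = 0.1023
Iter 11: z = -0.1555 + -0.2798i, |z|^2 = 0.1025
Iter 12: z = -0.1541 + -0.2787i, |z|^2 = 0.1014
Iter 13: z = -0.1539 + -0.2798i, |z|^2 = 0.1020
Iter 14: z = -0.1546 + -0.2796i, |z|^2 = 0.1021
Iter 15: z = -0.1543 + -0.2793i, |z|^2 = 0.1018
Iter 16: z = -0.1542 + -0.2796i, |z|^2 = 0.1019
Iter 17: z = -0.1544 + -0.2795i, |z|^2 = 0.1020
Iter 18: z = -0.1543 + -0.2794i, |z|^2 = 0.1019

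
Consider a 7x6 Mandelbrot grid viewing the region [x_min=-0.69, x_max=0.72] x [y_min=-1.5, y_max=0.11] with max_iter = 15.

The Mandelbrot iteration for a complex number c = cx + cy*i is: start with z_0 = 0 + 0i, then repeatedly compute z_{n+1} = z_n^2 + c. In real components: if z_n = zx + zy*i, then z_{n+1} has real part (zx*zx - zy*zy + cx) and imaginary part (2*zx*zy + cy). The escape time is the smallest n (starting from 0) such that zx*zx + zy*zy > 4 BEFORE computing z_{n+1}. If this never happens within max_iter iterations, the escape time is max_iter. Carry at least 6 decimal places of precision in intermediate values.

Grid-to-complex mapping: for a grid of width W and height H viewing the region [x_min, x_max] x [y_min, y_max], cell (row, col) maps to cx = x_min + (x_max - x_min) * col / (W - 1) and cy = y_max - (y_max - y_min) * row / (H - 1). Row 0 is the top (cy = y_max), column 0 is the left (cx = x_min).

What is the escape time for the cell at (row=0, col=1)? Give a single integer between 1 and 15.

Answer: 15

Derivation:
z_0 = 0 + 0i, c = -0.4550 + 0.1100i
Iter 1: z = -0.4550 + 0.1100i, |z|^2 = 0.2191
Iter 2: z = -0.2601 + 0.0099i, |z|^2 = 0.0677
Iter 3: z = -0.3875 + 0.1049i, |z|^2 = 0.1611
Iter 4: z = -0.3159 + 0.0287i, |z|^2 = 0.1006
Iter 5: z = -0.3561 + 0.0918i, |z|^2 = 0.1352
Iter 6: z = -0.3367 + 0.0446i, |z|^2 = 0.1153
Iter 7: z = -0.3436 + 0.0800i, |z|^2 = 0.1245
Iter 8: z = -0.3433 + 0.0550i, |z|^2 = 0.1209
Iter 9: z = -0.3402 + 0.0722i, |z|^2 = 0.1209
Iter 10: z = -0.3445 + 0.0609i, |z|^2 = 0.1224
Iter 11: z = -0.3400 + 0.0681i, |z|^2 = 0.1203
Iter 12: z = -0.3440 + 0.0637i, |z|^2 = 0.1224
Iter 13: z = -0.3407 + 0.0662i, |z|^2 = 0.1205
Iter 14: z = -0.3433 + 0.0649i, |z|^2 = 0.1221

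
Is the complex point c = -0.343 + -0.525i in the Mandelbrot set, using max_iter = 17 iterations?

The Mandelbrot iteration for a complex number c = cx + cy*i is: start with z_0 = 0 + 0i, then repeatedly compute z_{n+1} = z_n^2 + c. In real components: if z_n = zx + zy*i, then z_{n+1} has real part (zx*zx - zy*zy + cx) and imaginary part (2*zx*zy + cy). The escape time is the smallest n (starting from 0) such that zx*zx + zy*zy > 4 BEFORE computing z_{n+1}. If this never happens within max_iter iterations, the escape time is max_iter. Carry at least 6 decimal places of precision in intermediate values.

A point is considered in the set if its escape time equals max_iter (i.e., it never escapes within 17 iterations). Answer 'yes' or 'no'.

Answer: yes

Derivation:
z_0 = 0 + 0i, c = -0.3430 + -0.5250i
Iter 1: z = -0.3430 + -0.5250i, |z|^2 = 0.3933
Iter 2: z = -0.5010 + -0.1648i, |z|^2 = 0.2782
Iter 3: z = -0.1192 + -0.3598i, |z|^2 = 0.1437
Iter 4: z = -0.4583 + -0.4392i, |z|^2 = 0.4029
Iter 5: z = -0.3259 + -0.1224i, |z|^2 = 0.1212
Iter 6: z = -0.2518 + -0.4452i, |z|^2 = 0.2616
Iter 7: z = -0.4778 + -0.3008i, |z|^2 = 0.3188
Iter 8: z = -0.2052 + -0.2375i, |z|^2 = 0.0985
Iter 9: z = -0.3573 + -0.4275i, |z|^2 = 0.3104
Iter 10: z = -0.3981 + -0.2195i, |z|^2 = 0.2067
Iter 11: z = -0.2327 + -0.3503i, |z|^2 = 0.1768
Iter 12: z = -0.4115 + -0.3620i, |z|^2 = 0.3004
Iter 13: z = -0.3047 + -0.2271i, |z|^2 = 0.1444
Iter 14: z = -0.3017 + -0.3866i, |z|^2 = 0.2405
Iter 15: z = -0.4015 + -0.2917i, |z|^2 = 0.2462
Iter 16: z = -0.2669 + -0.2908i, |z|^2 = 0.1558
Did not escape in 17 iterations → in set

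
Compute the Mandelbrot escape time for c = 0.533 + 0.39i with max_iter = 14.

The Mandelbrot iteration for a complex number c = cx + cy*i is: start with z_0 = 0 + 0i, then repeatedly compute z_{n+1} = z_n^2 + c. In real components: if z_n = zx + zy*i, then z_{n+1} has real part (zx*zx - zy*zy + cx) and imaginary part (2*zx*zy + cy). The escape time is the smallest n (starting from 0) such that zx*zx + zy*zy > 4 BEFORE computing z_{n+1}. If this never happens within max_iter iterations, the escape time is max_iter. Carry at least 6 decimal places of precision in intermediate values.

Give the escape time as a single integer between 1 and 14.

z_0 = 0 + 0i, c = 0.5330 + 0.3900i
Iter 1: z = 0.5330 + 0.3900i, |z|^2 = 0.4362
Iter 2: z = 0.6650 + 0.8057i, |z|^2 = 1.0914
Iter 3: z = 0.3260 + 1.4616i, |z|^2 = 2.2426
Iter 4: z = -1.4971 + 1.3430i, |z|^2 = 4.0447
Escaped at iteration 4

Answer: 4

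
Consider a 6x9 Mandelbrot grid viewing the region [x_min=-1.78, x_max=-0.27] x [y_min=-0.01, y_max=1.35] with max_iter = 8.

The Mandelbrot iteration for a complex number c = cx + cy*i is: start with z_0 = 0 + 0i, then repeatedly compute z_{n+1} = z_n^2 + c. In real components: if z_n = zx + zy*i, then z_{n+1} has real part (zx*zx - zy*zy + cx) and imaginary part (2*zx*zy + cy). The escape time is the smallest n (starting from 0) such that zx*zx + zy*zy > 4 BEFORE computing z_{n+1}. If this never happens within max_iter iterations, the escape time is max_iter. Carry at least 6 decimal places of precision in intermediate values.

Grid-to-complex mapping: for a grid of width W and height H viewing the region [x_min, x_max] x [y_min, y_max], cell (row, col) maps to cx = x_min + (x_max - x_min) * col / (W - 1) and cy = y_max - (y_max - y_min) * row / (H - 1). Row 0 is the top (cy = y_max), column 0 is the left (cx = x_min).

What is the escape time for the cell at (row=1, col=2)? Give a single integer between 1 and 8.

z_0 = 0 + 0i, c = -1.1760 + 1.1800i
Iter 1: z = -1.1760 + 1.1800i, |z|^2 = 2.7754
Iter 2: z = -1.1854 + -1.5954i, |z|^2 = 3.9504
Iter 3: z = -2.3159 + 4.9624i, |z|^2 = 29.9886
Escaped at iteration 3

Answer: 3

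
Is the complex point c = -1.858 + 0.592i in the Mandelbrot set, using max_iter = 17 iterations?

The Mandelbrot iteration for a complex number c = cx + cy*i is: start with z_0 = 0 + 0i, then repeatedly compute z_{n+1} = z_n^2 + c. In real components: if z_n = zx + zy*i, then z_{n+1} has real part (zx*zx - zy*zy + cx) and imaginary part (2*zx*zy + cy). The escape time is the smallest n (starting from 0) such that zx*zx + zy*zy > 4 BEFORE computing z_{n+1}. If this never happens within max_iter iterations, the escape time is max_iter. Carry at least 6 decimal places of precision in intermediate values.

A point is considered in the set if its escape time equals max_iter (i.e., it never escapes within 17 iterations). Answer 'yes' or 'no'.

z_0 = 0 + 0i, c = -1.8580 + 0.5920i
Iter 1: z = -1.8580 + 0.5920i, |z|^2 = 3.8026
Iter 2: z = 1.2437 + -1.6079i, |z|^2 = 4.1320
Escaped at iteration 2

Answer: no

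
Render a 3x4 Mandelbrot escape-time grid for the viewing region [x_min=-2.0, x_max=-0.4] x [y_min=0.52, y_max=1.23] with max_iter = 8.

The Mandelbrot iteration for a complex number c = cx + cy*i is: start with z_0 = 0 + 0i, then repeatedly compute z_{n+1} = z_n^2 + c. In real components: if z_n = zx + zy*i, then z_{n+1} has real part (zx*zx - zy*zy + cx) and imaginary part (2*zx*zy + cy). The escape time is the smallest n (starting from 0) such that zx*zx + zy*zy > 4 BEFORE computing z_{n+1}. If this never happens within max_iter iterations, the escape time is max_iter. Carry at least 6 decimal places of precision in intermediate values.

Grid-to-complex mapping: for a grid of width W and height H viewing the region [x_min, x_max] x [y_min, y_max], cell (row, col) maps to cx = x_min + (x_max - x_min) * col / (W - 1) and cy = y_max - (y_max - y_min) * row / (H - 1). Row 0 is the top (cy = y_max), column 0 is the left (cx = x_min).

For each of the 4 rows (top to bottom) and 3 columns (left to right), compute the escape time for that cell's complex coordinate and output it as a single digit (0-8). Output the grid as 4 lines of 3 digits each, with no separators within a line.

(row=0, col=0): c = -2.0000 + 1.2300i → escape time 1
(row=0, col=1): c = -1.2000 + 1.2300i → escape time 2
(row=0, col=2): c = -0.4000 + 1.2300i → escape time 3
(row=1, col=0): c = -2.0000 + 0.9933i → escape time 1
(row=1, col=1): c = -1.2000 + 0.9933i → escape time 3
(row=1, col=2): c = -0.4000 + 0.9933i → escape time 4
(row=2, col=0): c = -2.0000 + 0.7567i → escape time 1
(row=2, col=1): c = -1.2000 + 0.7567i → escape time 3
(row=2, col=2): c = -0.4000 + 0.7567i → escape time 7
(row=3, col=0): c = -2.0000 + 0.5200i → escape time 1
(row=3, col=1): c = -1.2000 + 0.5200i → escape time 4
(row=3, col=2): c = -0.4000 + 0.5200i → escape time 8

Answer: 123
134
137
148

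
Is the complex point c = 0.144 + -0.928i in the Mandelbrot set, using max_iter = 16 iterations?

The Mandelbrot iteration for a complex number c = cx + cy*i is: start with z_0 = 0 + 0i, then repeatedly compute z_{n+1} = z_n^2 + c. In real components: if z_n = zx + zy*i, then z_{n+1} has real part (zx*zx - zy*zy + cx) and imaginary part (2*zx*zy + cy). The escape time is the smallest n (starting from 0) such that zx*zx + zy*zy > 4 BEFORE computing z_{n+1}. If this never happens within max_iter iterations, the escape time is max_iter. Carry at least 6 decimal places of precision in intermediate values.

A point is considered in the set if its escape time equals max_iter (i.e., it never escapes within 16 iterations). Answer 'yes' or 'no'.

z_0 = 0 + 0i, c = 0.1440 + -0.9280i
Iter 1: z = 0.1440 + -0.9280i, |z|^2 = 0.8819
Iter 2: z = -0.6964 + -1.1953i, |z|^2 = 1.9137
Iter 3: z = -0.7996 + 0.7369i, |z|^2 = 1.1824
Iter 4: z = 0.2404 + -2.1064i, |z|^2 = 4.4949
Escaped at iteration 4

Answer: no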